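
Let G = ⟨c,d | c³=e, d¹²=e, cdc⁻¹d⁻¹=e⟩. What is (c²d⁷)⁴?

Compute successive powers of (c²d⁷), reducing at each step:
  (c²d⁷)²: (c²d⁷) · c² = cd⁷;   (cd⁷) · d⁷ = cd²
  (c²d⁷)³: (cd²) · c² = d²;   (d²) · d⁷ = d⁹
  (c²d⁷)⁴: (d⁹) · c² = c²d⁹;   (c²d⁹) · d⁷ = c²d⁴

Answer: c²d⁴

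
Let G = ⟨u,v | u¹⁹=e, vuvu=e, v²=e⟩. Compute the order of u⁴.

Compute successive powers until reaching e:
  (u⁴)¹ = u⁴, (u⁴)² = u⁸, (u⁴)³ = u¹², (u⁴)⁴ = u¹⁶, (u⁴)⁵ = u, (u⁴)⁶ = u⁵, (u⁴)⁷ = u⁹, (u⁴)⁸ = u¹³, (u⁴)⁹ = u¹⁷, (u⁴)¹⁰ = u², (u⁴)¹¹ = u⁶, (u⁴)¹² = u¹⁰, (u⁴)¹³ = u¹⁴, (u⁴)¹⁴ = u¹⁸, (u⁴)¹⁵ = u³, (u⁴)¹⁶ = u⁷, (u⁴)¹⁷ = u¹¹, (u⁴)¹⁸ = u¹⁵, (u⁴)¹⁹ = e.
The smallest positive k with (u⁴)ᵏ = e is 19.

Answer: 19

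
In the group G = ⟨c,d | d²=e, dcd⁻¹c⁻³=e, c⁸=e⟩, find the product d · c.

Compute d · c by multiplying left to right and reducing via the relations at each step:
  d · c = c³d

Answer: c³d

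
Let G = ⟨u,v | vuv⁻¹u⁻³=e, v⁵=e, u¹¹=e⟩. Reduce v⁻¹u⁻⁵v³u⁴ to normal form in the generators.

Multiply left to right, reducing at each step:
  (v⁴) · u⁻⁵ = u²v⁴
  (u²v⁴) · v³ = u²v²
  (u²v²) · u⁴ = u⁵v²

Answer: u⁵v²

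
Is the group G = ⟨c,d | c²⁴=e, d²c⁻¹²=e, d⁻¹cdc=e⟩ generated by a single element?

Every cyclic group is abelian. But c·d = cd while d·c = c¹¹d⁻¹, so c·d ≠ d·c and G is not abelian. Hence G is not cyclic.

Answer: No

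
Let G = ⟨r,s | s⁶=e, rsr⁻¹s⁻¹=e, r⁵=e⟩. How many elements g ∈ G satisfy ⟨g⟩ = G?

G is cyclic of order 30. An element generates G iff its order is 30, and a cyclic group of order 30 has exactly φ(30) = 8 such elements.

Answer: 8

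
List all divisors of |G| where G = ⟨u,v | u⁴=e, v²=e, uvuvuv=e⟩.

|G| = 24 = 2³ · 3. By Lagrange's theorem the order of any subgroup divides 24; the divisors of 24 are 1, 2, 3, 4, 6, 8, 12, 24.

Answer: 1, 2, 3, 4, 6, 8, 12, 24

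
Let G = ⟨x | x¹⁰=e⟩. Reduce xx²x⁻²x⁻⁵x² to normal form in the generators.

Multiply left to right, reducing at each step:
  x · x² = x³
  (x³) · x⁻² = x
  x · x⁻⁵ = x⁶
  (x⁶) · x² = x⁸

Answer: x⁸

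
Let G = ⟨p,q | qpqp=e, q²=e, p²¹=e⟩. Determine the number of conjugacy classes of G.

The conjugacy classes (representative and size) are:
  [e] (size 1), [p²⁰] (size 2), [p²] (size 2), [p³] (size 2), [p¹⁷] (size 2), [p⁵] (size 2), [p⁶] (size 2), [p⁷] (size 2), [p⁸] (size 2), [p⁹] (size 2), [p¹⁰] (size 2), [q] (size 21).
Class equation: 1 + 2 + 2 + 2 + 2 + 2 + 2 + 2 + 2 + 2 + 2 + 21 = 42 = |G|. So G has 12 conjugacy classes.

Answer: 12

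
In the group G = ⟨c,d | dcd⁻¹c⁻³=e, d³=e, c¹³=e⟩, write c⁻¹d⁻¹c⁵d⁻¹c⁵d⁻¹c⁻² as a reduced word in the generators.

Multiply left to right, reducing at each step:
  (c¹²) · d⁻¹ = c¹²d²
  (c¹²d²) · c⁵ = c⁵d²
  (c⁵d²) · d⁻¹ = c⁵d
  (c⁵d) · c⁵ = c⁷d
  (c⁷d) · d⁻¹ = c⁷
  (c⁷) · c⁻² = c⁵

Answer: c⁵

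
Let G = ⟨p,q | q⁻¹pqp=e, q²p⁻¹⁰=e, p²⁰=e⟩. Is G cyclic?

Every cyclic group is abelian. But p·q = pq while q·p = p⁹q⁻¹, so p·q ≠ q·p and G is not abelian. Hence G is not cyclic.

Answer: No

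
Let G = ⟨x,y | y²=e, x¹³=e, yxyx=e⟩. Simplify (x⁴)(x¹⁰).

Compute (x⁴) · (x¹⁰) by multiplying left to right and reducing via the relations at each step:
  (x⁴) · x¹⁰ = x

Answer: x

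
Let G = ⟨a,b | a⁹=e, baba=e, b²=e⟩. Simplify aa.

Compute a · a by multiplying left to right and reducing via the relations at each step:
  a · a = a²

Answer: a²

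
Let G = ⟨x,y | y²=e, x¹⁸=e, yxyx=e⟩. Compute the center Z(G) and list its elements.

An element z ∈ Z(G) iff z commutes with every generator.
For example x⁹ is central: (x⁹)·x = x¹⁰ = x·(x⁹); (x⁹)·y = x⁹y = y·(x⁹).
Whereas x ∉ Z(G) since x·y = xy ≠ x¹⁷y = y·x.
Checking each of the 36 elements this way gives Z(G) = {e, x⁹}, of order 2.

Answer: {e, x⁹}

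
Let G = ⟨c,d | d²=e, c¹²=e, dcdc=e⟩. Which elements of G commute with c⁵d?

⟨c⁵d⟩ ⊆ C_G(c⁵d) since powers of c⁵d commute with c⁵d; so |C_G(c⁵d)| ≥ |⟨c⁵d⟩| = 2.
By orbit–stabilizer, |C_G(c⁵d)| = |G| / |conj. class of c⁵d| = 24 / 6 = 4.
The 4 elements commuting with c⁵d are {e, c⁶, c¹¹d, c⁵d}.

Answer: {e, c⁶, c¹¹d, c⁵d}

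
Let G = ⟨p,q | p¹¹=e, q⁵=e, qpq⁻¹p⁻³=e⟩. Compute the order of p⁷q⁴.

Compute successive powers until reaching e:
  (p⁷q⁴)¹ = p⁷q⁴, (p⁷q⁴)² = p²q³, (p⁷q⁴)³ = p⁴q², (p⁷q⁴)⁴ = pq, (p⁷q⁴)⁵ = e.
The smallest positive k with (p⁷q⁴)ᵏ = e is 5.

Answer: 5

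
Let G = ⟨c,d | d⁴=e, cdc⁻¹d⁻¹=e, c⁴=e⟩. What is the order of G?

Enumerate words in the generators, reducing via the relations: the distinct elements are
  {c, d, e, cd, c², c³, d², d³, cd², cd³, c²d, c³d, c²d², c²d³, c³d², c³d³}.
No further products give new elements, so |G| = 16.

Answer: 16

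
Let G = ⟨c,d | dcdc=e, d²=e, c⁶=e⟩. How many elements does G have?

Enumerate words in the generators, reducing via the relations: the distinct elements are
  {c, d, e, cd, c², c³, c⁴, c⁵, c²d, c³d, c⁴d, c⁵d}.
No further products give new elements, so |G| = 12.

Answer: 12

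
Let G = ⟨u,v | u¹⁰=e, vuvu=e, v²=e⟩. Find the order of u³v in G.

Compute successive powers until reaching e:
  (u³v)¹ = u³v, (u³v)² = e.
The smallest positive k with (u³v)ᵏ = e is 2.

Answer: 2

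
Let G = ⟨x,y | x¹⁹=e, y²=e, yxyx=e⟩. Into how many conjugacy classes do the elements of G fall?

The conjugacy classes (representative and size) are:
  [e] (size 1), [x¹⁸] (size 2), [x²] (size 2), [x¹⁶] (size 2), [x⁴] (size 2), [x¹⁴] (size 2), [x¹³] (size 2), [x¹²] (size 2), [x⁸] (size 2), [x⁹] (size 2), [y] (size 19).
Class equation: 1 + 2 + 2 + 2 + 2 + 2 + 2 + 2 + 2 + 2 + 19 = 38 = |G|. So G has 11 conjugacy classes.

Answer: 11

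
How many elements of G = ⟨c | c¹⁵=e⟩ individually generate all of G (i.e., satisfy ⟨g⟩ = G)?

G is cyclic of order 15. An element generates G iff its order is 15, and a cyclic group of order 15 has exactly φ(15) = 8 such elements.

Answer: 8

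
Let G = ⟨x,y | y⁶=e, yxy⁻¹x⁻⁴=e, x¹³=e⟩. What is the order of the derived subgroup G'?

G' = [G, G] is generated by all commutators. The generator-pair commutators are: [x, y] = x¹⁰.
The subgroup they normally generate is {e, x, x², x³, x⁴, x⁵, x⁶, x⁷, x⁸, x⁹, x¹⁰, x¹¹, x¹²}, of order 13.
Check: |G/G'| = 78/13 = 6 is the order of the abelianisation.

Answer: 13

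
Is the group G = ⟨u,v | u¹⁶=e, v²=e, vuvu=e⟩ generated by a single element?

Every cyclic group is abelian. But u·v = uv while v·u = u¹⁵v, so u·v ≠ v·u and G is not abelian. Hence G is not cyclic.

Answer: No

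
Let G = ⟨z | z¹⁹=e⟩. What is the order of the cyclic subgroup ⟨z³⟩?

|⟨z³⟩| equals the order of z³. Compute successive powers until reaching e:
  (z³)¹ = z³, (z³)² = z⁶, (z³)³ = z⁹, (z³)⁴ = z¹², (z³)⁵ = z¹⁵, (z³)⁶ = z¹⁸, (z³)⁷ = z², (z³)⁸ = z⁵, (z³)⁹ = z⁸, (z³)¹⁰ = z¹¹, (z³)¹¹ = z¹⁴, (z³)¹² = z¹⁷, (z³)¹³ = z, (z³)¹⁴ = z⁴, (z³)¹⁵ = z⁷, (z³)¹⁶ = z¹⁰, (z³)¹⁷ = z¹³, (z³)¹⁸ = z¹⁶, (z³)¹⁹ = e.
The smallest positive k with (z³)ᵏ = e is 19, so |⟨z³⟩| = 19.

Answer: 19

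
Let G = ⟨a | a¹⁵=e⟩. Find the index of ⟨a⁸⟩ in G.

First find ord(a⁸) by computing successive powers:
  (a⁸)¹ = a⁸, (a⁸)² = a, (a⁸)³ = a⁹, (a⁸)⁴ = a², (a⁸)⁵ = a¹⁰, (a⁸)⁶ = a³, (a⁸)⁷ = a¹¹, (a⁸)⁸ = a⁴, (a⁸)⁹ = a¹², (a⁸)¹⁰ = a⁵, (a⁸)¹¹ = a¹³, (a⁸)¹² = a⁶, (a⁸)¹³ = a¹⁴, (a⁸)¹⁴ = a⁷, (a⁸)¹⁵ = e.
So |⟨a⁸⟩| = ord(a⁸) = 15. With |G| = 15, by Lagrange [G : ⟨a⁸⟩] = 15/15 = 1.

Answer: 1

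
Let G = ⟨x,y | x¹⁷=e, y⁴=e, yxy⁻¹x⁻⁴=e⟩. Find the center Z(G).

An element z ∈ Z(G) iff z commutes with every generator.
For example e is central: e·x = x = x·e; e·y = y = y·e.
Whereas x ∉ Z(G) since x·y = xy ≠ x⁴y = y·x.
Checking each of the 68 elements this way gives Z(G) = {e}, of order 1.

Answer: {e}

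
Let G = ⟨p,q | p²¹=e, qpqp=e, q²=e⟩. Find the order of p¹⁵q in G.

Compute successive powers until reaching e:
  (p¹⁵q)¹ = p¹⁵q, (p¹⁵q)² = e.
The smallest positive k with (p¹⁵q)ᵏ = e is 2.

Answer: 2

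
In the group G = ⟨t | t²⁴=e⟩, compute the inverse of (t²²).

The order of (t²²) is 12 (smallest k with (t²²)ᵏ = e), so (t²²)⁻¹ = (t²²)¹¹ = t².
Check: (t²²) · (t²) → (t²²) · t² = e, giving e as required.

Answer: t²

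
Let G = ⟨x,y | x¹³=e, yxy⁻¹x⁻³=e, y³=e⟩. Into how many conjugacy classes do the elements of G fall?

The conjugacy classes (representative and size) are:
  [e] (size 1), [x] (size 3), [x⁵] (size 3), [x¹⁰] (size 3), [x⁸] (size 3), [x¹⁰y] (size 13), [x⁷y²] (size 13).
Class equation: 1 + 3 + 3 + 3 + 3 + 13 + 13 = 39 = |G|. So G has 7 conjugacy classes.

Answer: 7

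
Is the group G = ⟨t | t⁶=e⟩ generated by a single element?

|G| = 6. The element t has order 6 (its powers give 6 distinct elements), so ⟨t⟩ = G and G is cyclic.

Answer: Yes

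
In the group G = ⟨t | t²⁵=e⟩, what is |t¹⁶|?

Compute successive powers until reaching e:
  (t¹⁶)¹ = t¹⁶, (t¹⁶)² = t⁷, (t¹⁶)³ = t²³, (t¹⁶)⁴ = t¹⁴, (t¹⁶)⁵ = t⁵, (t¹⁶)⁶ = t²¹, (t¹⁶)⁷ = t¹², (t¹⁶)⁸ = t³, (t¹⁶)⁹ = t¹⁹, (t¹⁶)¹⁰ = t¹⁰, (t¹⁶)¹¹ = t, (t¹⁶)¹² = t¹⁷, (t¹⁶)¹³ = t⁸, (t¹⁶)¹⁴ = t²⁴, (t¹⁶)¹⁵ = t¹⁵, (t¹⁶)¹⁶ = t⁶, (t¹⁶)¹⁷ = t²², (t¹⁶)¹⁸ = t¹³, (t¹⁶)¹⁹ = t⁴, (t¹⁶)²⁰ = t²⁰, (t¹⁶)²¹ = t¹¹, (t¹⁶)²² = t², (t¹⁶)²³ = t¹⁸, (t¹⁶)²⁴ = t⁹, (t¹⁶)²⁵ = e.
The smallest positive k with (t¹⁶)ᵏ = e is 25.

Answer: 25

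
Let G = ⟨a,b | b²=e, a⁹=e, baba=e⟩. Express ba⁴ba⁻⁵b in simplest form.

Multiply left to right, reducing at each step:
  b · a⁴ = a⁵b
  (a⁵b) · b = a⁵
  (a⁵) · a⁻⁵ = e
  e · b = b

Answer: b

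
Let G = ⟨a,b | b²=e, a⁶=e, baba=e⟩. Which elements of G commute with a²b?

⟨a²b⟩ ⊆ C_G(a²b) since powers of a²b commute with a²b; so |C_G(a²b)| ≥ |⟨a²b⟩| = 2.
By orbit–stabilizer, |C_G(a²b)| = |G| / |conj. class of a²b| = 12 / 3 = 4.
The 4 elements commuting with a²b are {e, a³, a⁵b, a²b}.

Answer: {e, a³, a⁵b, a²b}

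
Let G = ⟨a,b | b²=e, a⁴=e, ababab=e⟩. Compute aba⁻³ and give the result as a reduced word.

Multiply left to right, reducing at each step:
  a · b = ab
  (ab) · a⁻³ = aba

Answer: aba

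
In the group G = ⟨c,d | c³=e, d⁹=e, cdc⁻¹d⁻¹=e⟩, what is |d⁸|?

Compute successive powers until reaching e:
  (d⁸)¹ = d⁸, (d⁸)² = d⁷, (d⁸)³ = d⁶, (d⁸)⁴ = d⁵, (d⁸)⁵ = d⁴, (d⁸)⁶ = d³, (d⁸)⁷ = d², (d⁸)⁸ = d, (d⁸)⁹ = e.
The smallest positive k with (d⁸)ᵏ = e is 9.

Answer: 9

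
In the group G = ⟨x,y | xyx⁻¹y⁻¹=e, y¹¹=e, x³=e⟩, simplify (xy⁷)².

Compute successive powers of (xy⁷), reducing at each step:
  (xy⁷)²: (xy⁷) · x = x²y⁷;   (x²y⁷) · y⁷ = x²y³

Answer: x²y³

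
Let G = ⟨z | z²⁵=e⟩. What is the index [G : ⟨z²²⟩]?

First find ord(z²²) by computing successive powers:
  (z²²)¹ = z²², (z²²)² = z¹⁹, (z²²)³ = z¹⁶, (z²²)⁴ = z¹³, (z²²)⁵ = z¹⁰, (z²²)⁶ = z⁷, (z²²)⁷ = z⁴, (z²²)⁸ = z, (z²²)⁹ = z²³, (z²²)¹⁰ = z²⁰, (z²²)¹¹ = z¹⁷, (z²²)¹² = z¹⁴, (z²²)¹³ = z¹¹, (z²²)¹⁴ = z⁸, (z²²)¹⁵ = z⁵, (z²²)¹⁶ = z², (z²²)¹⁷ = z²⁴, (z²²)¹⁸ = z²¹, (z²²)¹⁹ = z¹⁸, (z²²)²⁰ = z¹⁵, (z²²)²¹ = z¹², (z²²)²² = z⁹, (z²²)²³ = z⁶, (z²²)²⁴ = z³, (z²²)²⁵ = e.
So |⟨z²²⟩| = ord(z²²) = 25. With |G| = 25, by Lagrange [G : ⟨z²²⟩] = 25/25 = 1.

Answer: 1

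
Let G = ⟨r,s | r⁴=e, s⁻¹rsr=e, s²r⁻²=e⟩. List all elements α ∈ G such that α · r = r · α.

⟨r⟩ ⊆ C_G(r) since powers of r commute with r; so |C_G(r)| ≥ |⟨r⟩| = 4.
By orbit–stabilizer, |C_G(r)| = |G| / |conj. class of r| = 8 / 2 = 4.
The 4 elements commuting with r are {e, r, r², r³}.

Answer: {e, r, r², r³}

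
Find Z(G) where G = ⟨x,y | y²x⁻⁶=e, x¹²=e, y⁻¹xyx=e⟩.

An element z ∈ Z(G) iff z commutes with every generator.
For example x⁶ is central: (x⁶)·x = x⁷ = x·(x⁶); (x⁶)·y = y⁻¹ = y·(x⁶).
Whereas x ∉ Z(G) since x·y = xy ≠ x⁵y⁻¹ = y·x.
Checking each of the 24 elements this way gives Z(G) = {e, x⁶}, of order 2.

Answer: {e, x⁶}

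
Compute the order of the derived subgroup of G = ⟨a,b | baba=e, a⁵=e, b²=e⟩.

G' = [G, G] is generated by all commutators. The generator-pair commutators are: [a, b] = a².
The subgroup they normally generate is {e, a, a², a³, a⁴}, of order 5.
Check: |G/G'| = 10/5 = 2 is the order of the abelianisation.

Answer: 5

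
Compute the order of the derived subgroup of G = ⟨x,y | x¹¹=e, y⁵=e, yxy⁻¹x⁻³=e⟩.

G' = [G, G] is generated by all commutators. The generator-pair commutators are: [x, y] = x⁹.
The subgroup they normally generate is {e, x, x², x³, x⁴, x⁵, x⁶, x⁷, x⁸, x⁹, x¹⁰}, of order 11.
Check: |G/G'| = 55/11 = 5 is the order of the abelianisation.

Answer: 11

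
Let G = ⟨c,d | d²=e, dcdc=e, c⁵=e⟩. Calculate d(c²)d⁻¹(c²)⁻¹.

[d, (c²)] = d·(c²)·d⁻¹·(c²)⁻¹.
  d · (c²) = c³d
  (c³d) · d = c³
  (c³) · (c³) = c

Answer: c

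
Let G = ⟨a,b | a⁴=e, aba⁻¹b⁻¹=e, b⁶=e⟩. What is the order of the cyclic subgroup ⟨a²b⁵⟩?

|⟨a²b⁵⟩| equals the order of a²b⁵. Compute successive powers until reaching e:
  (a²b⁵)¹ = a²b⁵, (a²b⁵)² = b⁴, (a²b⁵)³ = a²b³, (a²b⁵)⁴ = b², (a²b⁵)⁵ = a²b, (a²b⁵)⁶ = e.
The smallest positive k with (a²b⁵)ᵏ = e is 6, so |⟨a²b⁵⟩| = 6.

Answer: 6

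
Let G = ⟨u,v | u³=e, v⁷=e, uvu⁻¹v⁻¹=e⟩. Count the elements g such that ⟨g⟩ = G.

G is cyclic of order 21. An element generates G iff its order is 21, and a cyclic group of order 21 has exactly φ(21) = 12 such elements.

Answer: 12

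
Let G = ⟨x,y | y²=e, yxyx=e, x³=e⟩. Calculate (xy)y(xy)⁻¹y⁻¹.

[(xy), y] = (xy)·y·(xy)⁻¹·y⁻¹.
  (xy) · y = x
  x · (xy) = x²y
  (x²y) · y = x²

Answer: x²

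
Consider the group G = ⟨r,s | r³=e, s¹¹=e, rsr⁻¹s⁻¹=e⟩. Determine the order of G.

Enumerate words in the generators, reducing via the relations: the distinct elements are
  {e, r, s, rs, r², s², s³, s⁴, s⁵, s⁶, s⁷, s⁸, s⁹, rs², rs³, rs⁴, rs⁵, rs⁶, rs⁷, rs⁸, rs⁹, r²s, s¹⁰, rs¹⁰, r²s², r²s³, r²s⁴, r²s⁵, r²s⁶, r²s⁷, r²s⁸, r²s⁹, r²s¹⁰}.
No further products give new elements, so |G| = 33.

Answer: 33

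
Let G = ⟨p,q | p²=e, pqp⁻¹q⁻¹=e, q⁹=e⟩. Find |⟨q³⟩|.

|⟨q³⟩| equals the order of q³. Compute successive powers until reaching e:
  (q³)¹ = q³, (q³)² = q⁶, (q³)³ = e.
The smallest positive k with (q³)ᵏ = e is 3, so |⟨q³⟩| = 3.

Answer: 3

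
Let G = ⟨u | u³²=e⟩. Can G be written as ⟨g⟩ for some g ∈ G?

|G| = 32. The element u has order 32 (its powers give 32 distinct elements), so ⟨u⟩ = G and G is cyclic.

Answer: Yes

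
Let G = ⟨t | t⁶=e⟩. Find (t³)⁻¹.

The order of (t³) is 2 (smallest k with (t³)ᵏ = e), so (t³)⁻¹ = (t³)¹ = t³.
Check: (t³) · (t³) → (t³) · t³ = e, giving e as required.

Answer: t³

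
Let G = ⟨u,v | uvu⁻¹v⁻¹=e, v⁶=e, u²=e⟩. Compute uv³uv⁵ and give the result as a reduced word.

Multiply left to right, reducing at each step:
  u · v³ = uv³
  (uv³) · u = v³
  (v³) · v⁵ = v²

Answer: v²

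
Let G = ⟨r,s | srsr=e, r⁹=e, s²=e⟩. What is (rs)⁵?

Compute successive powers of (rs), reducing at each step:
  (rs)²: (rs) · r = s;   s · s = e
  (rs)³: e · r = r;   r · s = rs
  (rs)⁴: (rs) · r = s;   s · s = e
  (rs)⁵: e · r = r;   r · s = rs

Answer: rs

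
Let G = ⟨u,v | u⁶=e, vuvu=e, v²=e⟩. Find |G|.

Enumerate words in the generators, reducing via the relations: the distinct elements are
  {e, u, v, uv, u², u³, u⁴, u⁵, u²v, u³v, u⁴v, u⁵v}.
No further products give new elements, so |G| = 12.

Answer: 12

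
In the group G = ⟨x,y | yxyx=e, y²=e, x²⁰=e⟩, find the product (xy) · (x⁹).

Compute (xy) · (x⁹) by multiplying left to right and reducing via the relations at each step:
  (xy) · x⁹ = x¹²y

Answer: x¹²y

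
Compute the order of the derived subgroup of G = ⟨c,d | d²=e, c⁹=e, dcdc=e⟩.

G' = [G, G] is generated by all commutators. The generator-pair commutators are: [c, d] = c².
The subgroup they normally generate is {e, c, c², c³, c⁴, c⁵, c⁶, c⁷, c⁸}, of order 9.
Check: |G/G'| = 18/9 = 2 is the order of the abelianisation.

Answer: 9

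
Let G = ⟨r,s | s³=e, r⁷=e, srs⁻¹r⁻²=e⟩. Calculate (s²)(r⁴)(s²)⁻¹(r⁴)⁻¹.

[(s²), (r⁴)] = (s²)·(r⁴)·(s²)⁻¹·(r⁴)⁻¹.
  (s²) · (r⁴) = r²s²
  (r²s²) · s = r²
  (r²) · (r³) = r⁵

Answer: r⁵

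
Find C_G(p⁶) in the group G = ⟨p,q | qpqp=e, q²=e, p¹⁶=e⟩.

⟨p⁶⟩ ⊆ C_G(p⁶) since powers of p⁶ commute with p⁶; so |C_G(p⁶)| ≥ |⟨p⁶⟩| = 8.
By orbit–stabilizer, |C_G(p⁶)| = |G| / |conj. class of p⁶| = 32 / 2 = 16.
The 16 elements commuting with p⁶ are {e, p, p², p³, p⁴, p⁵, p⁶, p⁷, p⁸, p⁹, p¹⁰, p¹¹, p¹², p¹³, p¹⁴, p¹⁵}.

Answer: {e, p, p², p³, p⁴, p⁵, p⁶, p⁷, p⁸, p⁹, p¹⁰, p¹¹, p¹², p¹³, p¹⁴, p¹⁵}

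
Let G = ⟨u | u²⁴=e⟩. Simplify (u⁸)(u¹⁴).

Compute (u⁸) · (u¹⁴) by multiplying left to right and reducing via the relations at each step:
  (u⁸) · u¹⁴ = u²²

Answer: u²²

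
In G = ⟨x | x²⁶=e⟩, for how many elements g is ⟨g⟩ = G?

G is cyclic of order 26. An element generates G iff its order is 26, and a cyclic group of order 26 has exactly φ(26) = 12 such elements.

Answer: 12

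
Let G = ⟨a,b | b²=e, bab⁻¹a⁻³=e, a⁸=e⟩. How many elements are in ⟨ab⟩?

|⟨ab⟩| equals the order of ab. Compute successive powers until reaching e:
  (ab)¹ = ab, (ab)² = a⁴, (ab)³ = a⁵b, (ab)⁴ = e.
The smallest positive k with (ab)ᵏ = e is 4, so |⟨ab⟩| = 4.

Answer: 4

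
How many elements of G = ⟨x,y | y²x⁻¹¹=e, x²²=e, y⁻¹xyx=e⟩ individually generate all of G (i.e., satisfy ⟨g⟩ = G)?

⟨g⟩ = G would require ord(g) = |G| = 44, but the maximum element order in G is 22 < 44. So G is not cyclic and no single element generates it: the count is 0.

Answer: 0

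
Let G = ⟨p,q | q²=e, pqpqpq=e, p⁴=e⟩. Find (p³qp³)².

Compute successive powers of (p³qp³), reducing at each step:
  (p³qp³)²: (p³qp³) · p³ = p³qp²;   (p³qp²) · q = p³qp²q;   (p³qp²q) · p³ = qp²q

Answer: qp²q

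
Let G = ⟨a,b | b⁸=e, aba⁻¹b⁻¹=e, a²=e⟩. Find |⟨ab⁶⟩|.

|⟨ab⁶⟩| equals the order of ab⁶. Compute successive powers until reaching e:
  (ab⁶)¹ = ab⁶, (ab⁶)² = b⁴, (ab⁶)³ = ab², (ab⁶)⁴ = e.
The smallest positive k with (ab⁶)ᵏ = e is 4, so |⟨ab⁶⟩| = 4.

Answer: 4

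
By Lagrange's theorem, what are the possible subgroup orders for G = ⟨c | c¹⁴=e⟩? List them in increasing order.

|G| = 14 = 2 · 7. By Lagrange's theorem the order of any subgroup divides 14; the divisors of 14 are 1, 2, 7, 14.

Answer: 1, 2, 7, 14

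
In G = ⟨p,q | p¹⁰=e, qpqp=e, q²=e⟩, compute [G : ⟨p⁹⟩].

First find ord(p⁹) by computing successive powers:
  (p⁹)¹ = p⁹, (p⁹)² = p⁸, (p⁹)³ = p⁷, (p⁹)⁴ = p⁶, (p⁹)⁵ = p⁵, (p⁹)⁶ = p⁴, (p⁹)⁷ = p³, (p⁹)⁸ = p², (p⁹)⁹ = p, (p⁹)¹⁰ = e.
So |⟨p⁹⟩| = ord(p⁹) = 10. With |G| = 20, by Lagrange [G : ⟨p⁹⟩] = 20/10 = 2.

Answer: 2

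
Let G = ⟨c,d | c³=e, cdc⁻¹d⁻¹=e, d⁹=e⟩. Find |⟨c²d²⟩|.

|⟨c²d²⟩| equals the order of c²d². Compute successive powers until reaching e:
  (c²d²)¹ = c²d², (c²d²)² = cd⁴, (c²d²)³ = d⁶, (c²d²)⁴ = c²d⁸, (c²d²)⁵ = cd, (c²d²)⁶ = d³, (c²d²)⁷ = c²d⁵, (c²d²)⁸ = cd⁷, (c²d²)⁹ = e.
The smallest positive k with (c²d²)ᵏ = e is 9, so |⟨c²d²⟩| = 9.

Answer: 9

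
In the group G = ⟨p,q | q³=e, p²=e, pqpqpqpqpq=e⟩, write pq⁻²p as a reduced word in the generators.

Multiply left to right, reducing at each step:
  p · q⁻² = pq
  (pq) · p = pqp

Answer: pqp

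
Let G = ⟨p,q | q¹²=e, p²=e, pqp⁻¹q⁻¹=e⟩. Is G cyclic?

|G| = 24, but the maximum element order in G is 12 < 24. No single element generates all of G, so G is not cyclic.

Answer: No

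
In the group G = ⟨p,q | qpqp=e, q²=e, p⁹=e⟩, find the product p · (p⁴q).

Compute p · (p⁴q) by multiplying left to right and reducing via the relations at each step:
  p · p⁴ = p⁵
  (p⁵) · q = p⁵q

Answer: p⁵q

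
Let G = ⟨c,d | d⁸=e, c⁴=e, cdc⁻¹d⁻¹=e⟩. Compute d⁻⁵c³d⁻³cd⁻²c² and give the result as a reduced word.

Multiply left to right, reducing at each step:
  (d³) · c³ = c³d³
  (c³d³) · d⁻³ = c³
  (c³) · c = e
  e · d⁻² = d⁶
  (d⁶) · c² = c²d⁶

Answer: c²d⁶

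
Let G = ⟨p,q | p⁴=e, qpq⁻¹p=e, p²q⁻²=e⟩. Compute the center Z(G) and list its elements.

An element z ∈ Z(G) iff z commutes with every generator.
For example p² is central: (p²)·p = p³ = p·(p²); (p²)·q = q⁻¹ = q·(p²).
Whereas p ∉ Z(G) since p·q = pq ≠ pq⁻¹ = q·p.
Checking each of the 8 elements this way gives Z(G) = {e, p²}, of order 2.

Answer: {e, p²}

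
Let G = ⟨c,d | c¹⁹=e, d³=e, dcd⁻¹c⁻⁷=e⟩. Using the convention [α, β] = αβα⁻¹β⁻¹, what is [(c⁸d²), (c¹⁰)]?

[(c⁸d²), (c¹⁰)] = (c⁸d²)·(c¹⁰)·(c⁸d²)⁻¹·(c¹⁰)⁻¹.
  (c⁸d²) · (c¹⁰) = c⁴d²
  (c⁴d²) · (cd) = c¹⁵
  (c¹⁵) · (c⁹) = c⁵

Answer: c⁵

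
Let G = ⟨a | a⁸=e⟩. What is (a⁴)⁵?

Compute successive powers of (a⁴), reducing at each step:
  (a⁴)²: (a⁴) · a⁴ = e
  (a⁴)³: e · a⁴ = a⁴
  (a⁴)⁴: (a⁴) · a⁴ = e
  (a⁴)⁵: e · a⁴ = a⁴

Answer: a⁴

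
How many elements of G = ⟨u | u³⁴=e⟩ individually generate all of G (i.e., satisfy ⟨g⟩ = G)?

G is cyclic of order 34. An element generates G iff its order is 34, and a cyclic group of order 34 has exactly φ(34) = 16 such elements.

Answer: 16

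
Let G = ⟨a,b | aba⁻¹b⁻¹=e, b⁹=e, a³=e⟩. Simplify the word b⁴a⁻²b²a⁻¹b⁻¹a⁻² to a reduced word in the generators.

Multiply left to right, reducing at each step:
  (b⁴) · a⁻² = ab⁴
  (ab⁴) · b² = ab⁶
  (ab⁶) · a⁻¹ = b⁶
  (b⁶) · b⁻¹ = b⁵
  (b⁵) · a⁻² = ab⁵

Answer: ab⁵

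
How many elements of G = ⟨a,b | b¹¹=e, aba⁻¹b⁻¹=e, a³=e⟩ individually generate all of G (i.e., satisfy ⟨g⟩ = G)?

G is cyclic of order 33. An element generates G iff its order is 33, and a cyclic group of order 33 has exactly φ(33) = 20 such elements.

Answer: 20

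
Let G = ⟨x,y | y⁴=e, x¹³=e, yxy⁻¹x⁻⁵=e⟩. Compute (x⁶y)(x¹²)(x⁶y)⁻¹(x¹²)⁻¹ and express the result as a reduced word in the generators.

[(x⁶y), (x¹²)] = (x⁶y)·(x¹²)·(x⁶y)⁻¹·(x¹²)⁻¹.
  (x⁶y) · (x¹²) = xy
  (xy) · (x⁴y³) = x⁸
  (x⁸) · x = x⁹

Answer: x⁹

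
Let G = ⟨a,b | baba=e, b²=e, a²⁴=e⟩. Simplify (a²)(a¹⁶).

Compute (a²) · (a¹⁶) by multiplying left to right and reducing via the relations at each step:
  (a²) · a¹⁶ = a¹⁸

Answer: a¹⁸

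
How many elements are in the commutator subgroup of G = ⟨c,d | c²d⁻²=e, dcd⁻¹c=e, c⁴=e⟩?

G' = [G, G] is generated by all commutators. The generator-pair commutators are: [c, d] = c².
The subgroup they normally generate is {e, c²}, of order 2.
Check: |G/G'| = 8/2 = 4 is the order of the abelianisation.

Answer: 2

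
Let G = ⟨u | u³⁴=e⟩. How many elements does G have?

G is generated by a single element, so G is cyclic. The relator gives u³⁴ = e and no smaller power is forced to be e, so the 34 powers {e, u, u², u³, u⁴, u⁵, u⁶, u⁷, u⁸, u⁹, u²², u²³, u²¹, u²⁰, u²⁴, u²⁵, u²⁶, u²⁷, u²⁸, u²⁹, u³², u³³, u³¹, u³⁰, u¹², u¹³, u¹¹, u¹⁰, u¹⁴, u¹⁵, u¹⁶, u¹⁷, u¹⁸, u¹⁹} are distinct. Hence |G| = 34.

Answer: 34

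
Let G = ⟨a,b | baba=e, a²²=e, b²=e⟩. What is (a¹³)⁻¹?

The order of (a¹³) is 22 (smallest k with (a¹³)ᵏ = e), so (a¹³)⁻¹ = (a¹³)²¹ = a⁹.
Check: (a¹³) · (a⁹) → (a¹³) · a⁹ = e, giving e as required.

Answer: a⁹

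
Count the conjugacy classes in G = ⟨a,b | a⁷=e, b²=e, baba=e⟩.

The conjugacy classes (representative and size) are:
  [e] (size 1), [a⁶] (size 2), [a⁵] (size 2), [a⁴] (size 2), [ab] (size 7).
Class equation: 1 + 2 + 2 + 2 + 7 = 14 = |G|. So G has 5 conjugacy classes.

Answer: 5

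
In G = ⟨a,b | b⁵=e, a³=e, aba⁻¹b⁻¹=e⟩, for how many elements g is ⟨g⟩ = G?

G is cyclic of order 15. An element generates G iff its order is 15, and a cyclic group of order 15 has exactly φ(15) = 8 such elements.

Answer: 8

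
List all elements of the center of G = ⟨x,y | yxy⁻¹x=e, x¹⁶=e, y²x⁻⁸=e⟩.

An element z ∈ Z(G) iff z commutes with every generator.
For example x⁸ is central: (x⁸)·x = x⁹ = x·(x⁸); (x⁸)·y = y⁻¹ = y·(x⁸).
Whereas x ∉ Z(G) since x·y = xy ≠ x⁷y⁻¹ = y·x.
Checking each of the 32 elements this way gives Z(G) = {e, x⁸}, of order 2.

Answer: {e, x⁸}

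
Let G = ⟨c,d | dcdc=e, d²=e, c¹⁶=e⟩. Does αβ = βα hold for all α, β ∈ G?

c·d = cd but d·c = c¹⁵d, so c·d ≠ d·c and G is not abelian.

Answer: No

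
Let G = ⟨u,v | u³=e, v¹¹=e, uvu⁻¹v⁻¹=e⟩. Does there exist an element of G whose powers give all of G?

|G| = 33. The element uv has order 33 (its powers give 33 distinct elements), so ⟨uv⟩ = G and G is cyclic.

Answer: Yes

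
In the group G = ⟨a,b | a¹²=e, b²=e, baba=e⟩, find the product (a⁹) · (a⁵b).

Compute (a⁹) · (a⁵b) by multiplying left to right and reducing via the relations at each step:
  (a⁹) · a⁵ = a²
  (a²) · b = a²b

Answer: a²b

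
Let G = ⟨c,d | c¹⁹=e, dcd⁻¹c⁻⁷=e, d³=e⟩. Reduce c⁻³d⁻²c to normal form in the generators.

Multiply left to right, reducing at each step:
  (c¹⁶) · d⁻² = c¹⁶d
  (c¹⁶d) · c = c⁴d

Answer: c⁴d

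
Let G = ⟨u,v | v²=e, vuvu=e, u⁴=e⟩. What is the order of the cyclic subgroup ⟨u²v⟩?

|⟨u²v⟩| equals the order of u²v. Compute successive powers until reaching e:
  (u²v)¹ = u²v, (u²v)² = e.
The smallest positive k with (u²v)ᵏ = e is 2, so |⟨u²v⟩| = 2.

Answer: 2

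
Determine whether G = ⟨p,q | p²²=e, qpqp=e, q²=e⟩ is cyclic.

Every cyclic group is abelian. But p·q = pq while q·p = p²¹q, so p·q ≠ q·p and G is not abelian. Hence G is not cyclic.

Answer: No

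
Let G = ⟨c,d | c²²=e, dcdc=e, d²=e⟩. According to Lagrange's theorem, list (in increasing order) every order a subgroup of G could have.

|G| = 44 = 2² · 11. By Lagrange's theorem the order of any subgroup divides 44; the divisors of 44 are 1, 2, 4, 11, 22, 44.

Answer: 1, 2, 4, 11, 22, 44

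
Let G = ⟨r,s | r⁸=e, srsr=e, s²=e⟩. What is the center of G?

An element z ∈ Z(G) iff z commutes with every generator.
For example r⁴ is central: (r⁴)·r = r⁵ = r·(r⁴); (r⁴)·s = r⁴s = s·(r⁴).
Whereas r ∉ Z(G) since r·s = rs ≠ r⁷s = s·r.
Checking each of the 16 elements this way gives Z(G) = {e, r⁴}, of order 2.

Answer: {e, r⁴}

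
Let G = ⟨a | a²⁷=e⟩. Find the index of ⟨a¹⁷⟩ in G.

First find ord(a¹⁷) by computing successive powers:
  (a¹⁷)¹ = a¹⁷, (a¹⁷)² = a⁷, (a¹⁷)³ = a²⁴, (a¹⁷)⁴ = a¹⁴, (a¹⁷)⁵ = a⁴, (a¹⁷)⁶ = a²¹, (a¹⁷)⁷ = a¹¹, (a¹⁷)⁸ = a, (a¹⁷)⁹ = a¹⁸, (a¹⁷)¹⁰ = a⁸, (a¹⁷)¹¹ = a²⁵, (a¹⁷)¹² = a¹⁵, (a¹⁷)¹³ = a⁵, (a¹⁷)¹⁴ = a²², (a¹⁷)¹⁵ = a¹², (a¹⁷)¹⁶ = a², (a¹⁷)¹⁷ = a¹⁹, (a¹⁷)¹⁸ = a⁹, (a¹⁷)¹⁹ = a²⁶, (a¹⁷)²⁰ = a¹⁶, (a¹⁷)²¹ = a⁶, (a¹⁷)²² = a²³, (a¹⁷)²³ = a¹³, (a¹⁷)²⁴ = a³, (a¹⁷)²⁵ = a²⁰, (a¹⁷)²⁶ = a¹⁰, (a¹⁷)²⁷ = e.
So |⟨a¹⁷⟩| = ord(a¹⁷) = 27. With |G| = 27, by Lagrange [G : ⟨a¹⁷⟩] = 27/27 = 1.

Answer: 1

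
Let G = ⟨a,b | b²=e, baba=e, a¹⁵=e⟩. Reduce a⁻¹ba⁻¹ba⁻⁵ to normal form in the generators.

Multiply left to right, reducing at each step:
  (a¹⁴) · b = a¹⁴b
  (a¹⁴b) · a⁻¹ = b
  b · b = e
  e · a⁻⁵ = a¹⁰

Answer: a¹⁰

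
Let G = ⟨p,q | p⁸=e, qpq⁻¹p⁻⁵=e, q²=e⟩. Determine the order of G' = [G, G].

G' = [G, G] is generated by all commutators. The generator-pair commutators are: [p, q] = p⁴.
The subgroup they normally generate is {e, p⁴}, of order 2.
Check: |G/G'| = 16/2 = 8 is the order of the abelianisation.

Answer: 2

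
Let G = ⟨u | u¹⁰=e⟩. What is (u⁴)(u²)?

Compute (u⁴) · (u²) by multiplying left to right and reducing via the relations at each step:
  (u⁴) · u² = u⁶

Answer: u⁶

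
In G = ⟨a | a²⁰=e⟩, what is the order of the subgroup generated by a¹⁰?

|⟨a¹⁰⟩| equals the order of a¹⁰. Compute successive powers until reaching e:
  (a¹⁰)¹ = a¹⁰, (a¹⁰)² = e.
The smallest positive k with (a¹⁰)ᵏ = e is 2, so |⟨a¹⁰⟩| = 2.

Answer: 2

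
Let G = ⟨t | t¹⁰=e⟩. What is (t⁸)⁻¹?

The order of (t⁸) is 5 (smallest k with (t⁸)ᵏ = e), so (t⁸)⁻¹ = (t⁸)⁴ = t².
Check: (t⁸) · (t²) → (t⁸) · t² = e, giving e as required.

Answer: t²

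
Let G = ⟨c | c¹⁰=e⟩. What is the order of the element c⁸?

Compute successive powers until reaching e:
  (c⁸)¹ = c⁸, (c⁸)² = c⁶, (c⁸)³ = c⁴, (c⁸)⁴ = c², (c⁸)⁵ = e.
The smallest positive k with (c⁸)ᵏ = e is 5.

Answer: 5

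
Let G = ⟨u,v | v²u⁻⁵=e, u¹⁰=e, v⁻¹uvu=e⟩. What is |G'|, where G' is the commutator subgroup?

G' = [G, G] is generated by all commutators. The generator-pair commutators are: [u, v] = u².
The subgroup they normally generate is {e, u², u⁴, u⁶, u⁸}, of order 5.
Check: |G/G'| = 20/5 = 4 is the order of the abelianisation.

Answer: 5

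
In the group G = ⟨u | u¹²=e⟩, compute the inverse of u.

The order of u is 12 (smallest k with uᵏ = e), so u⁻¹ = u¹¹ = u¹¹.
Check: u · (u¹¹) → u · u¹¹ = e, giving e as required.

Answer: u¹¹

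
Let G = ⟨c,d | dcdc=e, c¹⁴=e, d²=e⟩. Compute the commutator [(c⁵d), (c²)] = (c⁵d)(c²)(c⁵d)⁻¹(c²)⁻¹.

[(c⁵d), (c²)] = (c⁵d)·(c²)·(c⁵d)⁻¹·(c²)⁻¹.
  (c⁵d) · (c²) = c³d
  (c³d) · (c⁵d) = c¹²
  (c¹²) · (c¹²) = c¹⁰

Answer: c¹⁰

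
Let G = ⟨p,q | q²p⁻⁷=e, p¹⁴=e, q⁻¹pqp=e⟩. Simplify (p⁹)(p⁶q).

Compute (p⁹) · (p⁶q) by multiplying left to right and reducing via the relations at each step:
  (p⁹) · p⁶ = p
  p · q = pq

Answer: pq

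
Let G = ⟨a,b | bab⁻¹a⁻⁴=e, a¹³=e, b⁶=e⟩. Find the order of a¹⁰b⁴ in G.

Compute successive powers until reaching e:
  (a¹⁰b⁴)¹ = a¹⁰b⁴, (a¹⁰b⁴)² = a⁹b², (a¹⁰b⁴)³ = e.
The smallest positive k with (a¹⁰b⁴)ᵏ = e is 3.

Answer: 3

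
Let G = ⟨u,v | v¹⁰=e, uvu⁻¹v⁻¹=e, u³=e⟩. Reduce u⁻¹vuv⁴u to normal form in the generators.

Multiply left to right, reducing at each step:
  (u²) · v = u²v
  (u²v) · u = v
  v · v⁴ = v⁵
  (v⁵) · u = uv⁵

Answer: uv⁵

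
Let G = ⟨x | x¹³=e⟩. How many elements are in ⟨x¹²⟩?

|⟨x¹²⟩| equals the order of x¹². Compute successive powers until reaching e:
  (x¹²)¹ = x¹², (x¹²)² = x¹¹, (x¹²)³ = x¹⁰, (x¹²)⁴ = x⁹, (x¹²)⁵ = x⁸, (x¹²)⁶ = x⁷, (x¹²)⁷ = x⁶, (x¹²)⁸ = x⁵, (x¹²)⁹ = x⁴, (x¹²)¹⁰ = x³, (x¹²)¹¹ = x², (x¹²)¹² = x, (x¹²)¹³ = e.
The smallest positive k with (x¹²)ᵏ = e is 13, so |⟨x¹²⟩| = 13.

Answer: 13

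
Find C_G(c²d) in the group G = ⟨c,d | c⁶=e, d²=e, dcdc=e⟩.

⟨c²d⟩ ⊆ C_G(c²d) since powers of c²d commute with c²d; so |C_G(c²d)| ≥ |⟨c²d⟩| = 2.
By orbit–stabilizer, |C_G(c²d)| = |G| / |conj. class of c²d| = 12 / 3 = 4.
The 4 elements commuting with c²d are {e, c³, c⁵d, c²d}.

Answer: {e, c³, c⁵d, c²d}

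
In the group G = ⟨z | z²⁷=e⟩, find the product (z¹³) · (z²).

Compute (z¹³) · (z²) by multiplying left to right and reducing via the relations at each step:
  (z¹³) · z² = z¹⁵

Answer: z¹⁵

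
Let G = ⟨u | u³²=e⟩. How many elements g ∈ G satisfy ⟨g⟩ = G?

G is cyclic of order 32. An element generates G iff its order is 32, and a cyclic group of order 32 has exactly φ(32) = 16 such elements.

Answer: 16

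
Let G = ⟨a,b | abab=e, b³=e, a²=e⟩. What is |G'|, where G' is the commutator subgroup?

G' = [G, G] is generated by all commutators. The generator-pair commutators are: [a, b] = b.
The subgroup they normally generate is {e, b, b²}, of order 3.
Check: |G/G'| = 6/3 = 2 is the order of the abelianisation.

Answer: 3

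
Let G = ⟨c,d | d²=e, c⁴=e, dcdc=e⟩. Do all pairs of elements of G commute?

c·d = cd but d·c = c³d, so c·d ≠ d·c and G is not abelian.

Answer: No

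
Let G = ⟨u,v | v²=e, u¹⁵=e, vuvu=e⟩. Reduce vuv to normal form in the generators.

Multiply left to right, reducing at each step:
  v · u = u¹⁴v
  (u¹⁴v) · v = u¹⁴

Answer: u¹⁴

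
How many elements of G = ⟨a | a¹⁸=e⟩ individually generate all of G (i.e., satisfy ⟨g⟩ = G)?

G is cyclic of order 18. An element generates G iff its order is 18, and a cyclic group of order 18 has exactly φ(18) = 6 such elements.

Answer: 6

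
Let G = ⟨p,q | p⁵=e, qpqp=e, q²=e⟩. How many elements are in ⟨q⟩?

|⟨q⟩| equals the order of q. Compute successive powers until reaching e:
  q¹ = q, q² = e.
The smallest positive k with qᵏ = e is 2, so |⟨q⟩| = 2.

Answer: 2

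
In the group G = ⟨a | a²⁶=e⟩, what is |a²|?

Compute successive powers until reaching e:
  (a²)¹ = a², (a²)² = a⁴, (a²)³ = a⁶, (a²)⁴ = a⁸, (a²)⁵ = a¹⁰, (a²)⁶ = a¹², (a²)⁷ = a¹⁴, (a²)⁸ = a¹⁶, (a²)⁹ = a¹⁸, (a²)¹⁰ = a²⁰, (a²)¹¹ = a²², (a²)¹² = a²⁴, (a²)¹³ = e.
The smallest positive k with (a²)ᵏ = e is 13.

Answer: 13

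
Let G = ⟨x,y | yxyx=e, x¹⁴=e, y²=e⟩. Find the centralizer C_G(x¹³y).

⟨x¹³y⟩ ⊆ C_G(x¹³y) since powers of x¹³y commute with x¹³y; so |C_G(x¹³y)| ≥ |⟨x¹³y⟩| = 2.
By orbit–stabilizer, |C_G(x¹³y)| = |G| / |conj. class of x¹³y| = 28 / 7 = 4.
The 4 elements commuting with x¹³y are {e, x⁷, x¹³y, x⁶y}.

Answer: {e, x⁷, x¹³y, x⁶y}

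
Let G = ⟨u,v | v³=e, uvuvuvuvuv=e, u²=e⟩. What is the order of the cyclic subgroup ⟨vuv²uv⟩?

|⟨vuv²uv⟩| equals the order of vuv²uv. Compute successive powers until reaching e:
  (vuv²uv)¹ = vuv²uv, (vuv²uv)² = v²uv², (vuv²uv)³ = vuv, (vuv²uv)⁴ = v²uvuv², (vuv²uv)⁵ = e.
The smallest positive k with (vuv²uv)ᵏ = e is 5, so |⟨vuv²uv⟩| = 5.

Answer: 5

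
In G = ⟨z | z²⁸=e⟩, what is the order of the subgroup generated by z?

|⟨z⟩| equals the order of z. Compute successive powers until reaching e:
  z¹ = z, z² = z², z³ = z³, z⁴ = z⁴, z⁵ = z⁵, z⁶ = z⁶, z⁷ = z⁷, z⁸ = z⁸, z⁹ = z⁹, z¹⁰ = z¹⁰, z¹¹ = z¹¹, z¹² = z¹², z¹³ = z¹³, z¹⁴ = z¹⁴, z¹⁵ = z¹⁵, z¹⁶ = z¹⁶, z¹⁷ = z¹⁷, z¹⁸ = z¹⁸, z¹⁹ = z¹⁹, z²⁰ = z²⁰, z²¹ = z²¹, z²² = z²², z²³ = z²³, z²⁴ = z²⁴, z²⁵ = z²⁵, z²⁶ = z²⁶, z²⁷ = z²⁷, z²⁸ = e.
The smallest positive k with zᵏ = e is 28, so |⟨z⟩| = 28.

Answer: 28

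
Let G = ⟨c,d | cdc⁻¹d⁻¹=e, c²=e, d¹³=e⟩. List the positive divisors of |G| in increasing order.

|G| = 26 = 2 · 13. By Lagrange's theorem the order of any subgroup divides 26; the divisors of 26 are 1, 2, 13, 26.

Answer: 1, 2, 13, 26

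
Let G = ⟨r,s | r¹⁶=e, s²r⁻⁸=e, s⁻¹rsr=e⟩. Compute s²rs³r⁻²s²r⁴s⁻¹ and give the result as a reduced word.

Multiply left to right, reducing at each step:
  (r⁸) · r = r⁹
  (r⁹) · s³ = rs
  (rs) · r⁻² = r³s
  (r³s) · s² = r³s⁻¹
  (r³s⁻¹) · r⁴ = r⁷s
  (r⁷s) · s⁻¹ = r⁷

Answer: r⁷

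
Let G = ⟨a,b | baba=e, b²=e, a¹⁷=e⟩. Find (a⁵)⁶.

Compute successive powers of (a⁵), reducing at each step:
  (a⁵)²: (a⁵) · a⁵ = a¹⁰
  (a⁵)³: (a¹⁰) · a⁵ = a¹⁵
  (a⁵)⁴: (a¹⁵) · a⁵ = a³
  (a⁵)⁵: (a³) · a⁵ = a⁸
  (a⁵)⁶: (a⁸) · a⁵ = a¹³

Answer: a¹³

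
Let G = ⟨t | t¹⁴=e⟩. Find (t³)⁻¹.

The order of (t³) is 14 (smallest k with (t³)ᵏ = e), so (t³)⁻¹ = (t³)¹³ = t¹¹.
Check: (t³) · (t¹¹) → (t³) · t¹¹ = e, giving e as required.

Answer: t¹¹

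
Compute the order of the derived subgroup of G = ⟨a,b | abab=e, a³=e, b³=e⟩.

G' = [G, G] is generated by all commutators. The generator-pair commutators are: [a, b] = ab²a.
The subgroup they normally generate is {e, ab, a²b², ab²a}, of order 4.
Check: |G/G'| = 12/4 = 3 is the order of the abelianisation.

Answer: 4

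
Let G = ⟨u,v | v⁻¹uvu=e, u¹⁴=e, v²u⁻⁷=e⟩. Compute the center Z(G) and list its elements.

An element z ∈ Z(G) iff z commutes with every generator.
For example u⁷ is central: (u⁷)·u = u⁸ = u·(u⁷); (u⁷)·v = v⁻¹ = v·(u⁷).
Whereas u ∉ Z(G) since u·v = uv ≠ u⁶v⁻¹ = v·u.
Checking each of the 28 elements this way gives Z(G) = {e, u⁷}, of order 2.

Answer: {e, u⁷}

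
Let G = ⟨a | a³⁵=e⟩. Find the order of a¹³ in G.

Compute successive powers until reaching e:
  (a¹³)¹ = a¹³, (a¹³)² = a²⁶, (a¹³)³ = a⁴, (a¹³)⁴ = a¹⁷, (a¹³)⁵ = a³⁰, (a¹³)⁶ = a⁸, (a¹³)⁷ = a²¹, (a¹³)⁸ = a³⁴, (a¹³)⁹ = a¹², (a¹³)¹⁰ = a²⁵, (a¹³)¹¹ = a³, (a¹³)¹² = a¹⁶, (a¹³)¹³ = a²⁹, (a¹³)¹⁴ = a⁷, (a¹³)¹⁵ = a²⁰, (a¹³)¹⁶ = a³³, (a¹³)¹⁷ = a¹¹, (a¹³)¹⁸ = a²⁴, (a¹³)¹⁹ = a², (a¹³)²⁰ = a¹⁵, (a¹³)²¹ = a²⁸, (a¹³)²² = a⁶, (a¹³)²³ = a¹⁹, (a¹³)²⁴ = a³², (a¹³)²⁵ = a¹⁰, (a¹³)²⁶ = a²³, (a¹³)²⁷ = a, (a¹³)²⁸ = a¹⁴, (a¹³)²⁹ = a²⁷, (a¹³)³⁰ = a⁵, (a¹³)³¹ = a¹⁸, (a¹³)³² = a³¹, (a¹³)³³ = a⁹, (a¹³)³⁴ = a²², (a¹³)³⁵ = e.
The smallest positive k with (a¹³)ᵏ = e is 35.

Answer: 35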